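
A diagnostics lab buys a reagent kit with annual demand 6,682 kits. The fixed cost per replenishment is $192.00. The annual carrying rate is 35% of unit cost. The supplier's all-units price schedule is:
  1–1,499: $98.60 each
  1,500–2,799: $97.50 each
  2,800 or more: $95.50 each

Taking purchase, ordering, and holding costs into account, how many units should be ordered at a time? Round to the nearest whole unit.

Q* ≈ 273 kits

Holding cost per unit per year at price C is H = 0.35·C.
Candidates are each tier's EOQ (if it falls in that tier) and each price-break quantity.
EOQ at $98.60 = 272.7 (feasible in tier 1): TC = 6,682×$98.60 + (6,682/272.7)×192 + (272.7/2)×0.35×$98.60 = $668,255.24.
EOQ at $97.50 = 274.2 < 1500, so use break Q=1500: TC = 6,682×$97.50 + (6,682/1500.0)×192 + (1500.0/2)×0.35×$97.50 = $677,944.05.
EOQ at $95.50 = 277.1 < 2800, so use break Q=2800: TC = 6,682×$95.50 + (6,682/2800.0)×192 + (2800.0/2)×0.35×$95.50 = $685,384.19.
Lowest total cost is $668,255.24 at Q = 272.7.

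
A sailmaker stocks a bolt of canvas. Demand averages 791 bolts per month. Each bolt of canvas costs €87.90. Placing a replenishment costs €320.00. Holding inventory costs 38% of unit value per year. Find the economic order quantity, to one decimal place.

Annual demand D = 791 × 12 = 9,492.
Holding cost H = 0.38 × €87.90 = €33.4020 per unit per year.
EOQ = √(2DS / H) = √(2 × 9,492 × 320 / 33.402).
= √(6,074,880 / 33.402) = √181,871.7442 ≈ 426.464.

Q* ≈ 426.5 bolts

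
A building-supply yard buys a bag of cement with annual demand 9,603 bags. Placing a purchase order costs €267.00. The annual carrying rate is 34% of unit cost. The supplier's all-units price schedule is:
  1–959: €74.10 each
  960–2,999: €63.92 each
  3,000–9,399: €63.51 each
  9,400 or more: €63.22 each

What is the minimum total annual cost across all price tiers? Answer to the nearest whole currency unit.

TC* ≈ €626,926

Holding cost per unit per year at price C is H = 0.34·C.
For each price level, check whether its EOQ is feasible; otherwise the best quantity at that price is the breakpoint.
EOQ at €74.10 = 451.2 (feasible in tier 1): TC = 9,603×€74.10 + (9,603/451.2)×267 + (451.2/2)×0.34×€74.10 = €722,948.69.
EOQ at €63.92 = 485.8 < 960, so use break Q=960: TC = 9,603×€63.92 + (9,603/960.0)×267 + (960.0/2)×0.34×€63.92 = €626,926.34.
EOQ at €63.51 = 487.3 < 3000, so use break Q=3000: TC = 9,603×€63.51 + (9,603/3000.0)×267 + (3000.0/2)×0.34×€63.51 = €643,131.30.
EOQ at €63.22 = 488.4 < 9400, so use break Q=9400: TC = 9,603×€63.22 + (9,603/9400.0)×267 + (9400.0/2)×0.34×€63.22 = €708,399.99.
Lowest total cost among the candidates is at Q = 960.0.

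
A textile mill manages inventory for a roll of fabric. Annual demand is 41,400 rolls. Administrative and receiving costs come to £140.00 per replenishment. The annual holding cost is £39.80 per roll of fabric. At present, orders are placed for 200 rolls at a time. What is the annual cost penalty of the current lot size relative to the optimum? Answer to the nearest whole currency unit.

EOQ = √(2DS/H) = √(2 × 41,400 × 140 / 39.8) ≈ 539.68.
Cost at Q* = (D/Q*)S + (Q*/2)H = √(2DSH) ≈ £21,479.33.
Cost at Q = 200: (41,400/200)×140 + (200/2)×39.8 = £28,980.00 + £3,980.00 = £32,960.00.
Excess = £32,960.00 − £21,479.33 = £11,480.67.

Extra cost ≈ £11,481 per year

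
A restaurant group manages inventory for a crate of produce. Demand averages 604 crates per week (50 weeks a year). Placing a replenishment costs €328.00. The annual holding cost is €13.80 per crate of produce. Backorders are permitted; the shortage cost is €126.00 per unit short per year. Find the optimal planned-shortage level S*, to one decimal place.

Annual demand D = 604 × 50 = 30,200.
With planned backorders, Q* = √(2DS/H) · √((H+B)/B).
√(2DS/H) = √(2 × 30,200 × 328 / 13.8) = 1198.163.
√((H+B)/B) = √((13.8+126)/126) = 1.0533.
Q* ≈ 1262.072.
S* = Q* · H/(H+B) = 1262.072 × 13.8/139.8 ≈ 124.582.

S* ≈ 124.6 crates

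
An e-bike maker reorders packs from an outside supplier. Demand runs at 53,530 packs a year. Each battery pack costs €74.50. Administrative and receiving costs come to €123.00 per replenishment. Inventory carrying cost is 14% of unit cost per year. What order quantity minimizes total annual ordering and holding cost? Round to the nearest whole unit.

Holding cost H = 0.14 × €74.50 = €10.4300 per unit per year.
EOQ = √(2DS / H) = √(2 × 53,530 × 123 / 10.43).
= √(13,168,380 / 10.43) = √1,262,548.418 ≈ 1123.632.

Q* ≈ 1,124 packs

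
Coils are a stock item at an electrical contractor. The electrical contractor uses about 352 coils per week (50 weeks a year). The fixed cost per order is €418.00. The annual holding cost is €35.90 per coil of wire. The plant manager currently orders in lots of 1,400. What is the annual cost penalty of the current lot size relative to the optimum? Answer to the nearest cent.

Extra cost ≈ €7,401.86 per year

Annual demand D = 352 × 50 = 17,600.
EOQ = √(2DS/H) = √(2 × 17,600 × 418 / 35.9) ≈ 640.19.
Cost at Q* = (D/Q*)S + (Q*/2)H = √(2DSH) ≈ €22,983.00.
Cost at Q = 1,400: (17,600/1,400)×418 + (1,400/2)×35.9 = €5,254.86 + €25,130.00 = €30,384.86.
Excess = €30,384.86 − €22,983.00 = €7,401.86.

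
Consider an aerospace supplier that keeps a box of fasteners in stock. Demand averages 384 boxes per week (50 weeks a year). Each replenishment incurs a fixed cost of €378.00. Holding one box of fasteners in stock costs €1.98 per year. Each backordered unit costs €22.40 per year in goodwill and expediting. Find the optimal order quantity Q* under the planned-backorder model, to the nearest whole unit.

Annual demand D = 384 × 50 = 19,200.
With planned backorders, Q* = √(2DS/H) · √((H+B)/B).
√(2DS/H) = √(2 × 19,200 × 378 / 1.98) = 2707.565.
√((H+B)/B) = √((1.98+22.4)/22.4) = 1.0433.
Q* ≈ 2824.696.

Q* ≈ 2,825 boxes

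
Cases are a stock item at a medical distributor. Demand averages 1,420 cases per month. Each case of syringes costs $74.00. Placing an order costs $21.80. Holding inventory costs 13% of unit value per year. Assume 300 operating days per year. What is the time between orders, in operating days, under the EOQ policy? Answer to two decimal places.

Annual demand D = 1,420 × 12 = 17,040.
Holding cost H = 0.13 × $74.00 = $9.6200 per unit per year.
The optimal lot size = √(2DS/H) = √(2 × 17,040 × 21.8 / 9.62) ≈ 277.90.
Cycle time = Q*/D × 300 = 277.90 / 17,040 × 300 ≈ 4.893 days.

T ≈ 4.89 days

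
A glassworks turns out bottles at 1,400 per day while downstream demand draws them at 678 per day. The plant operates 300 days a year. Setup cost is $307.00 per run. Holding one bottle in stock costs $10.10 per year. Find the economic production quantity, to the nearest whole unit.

Annual demand D = 678 × 300 = 203,400.
Production build-up factor (1 − d/p) = 1 − 678/1,400 = 0.5157.
Q* = √(2DS / (H(1 − d/p))) = √(2 × 203,400 × 307 / (10.1 × 0.5157)).
= √(124,887,600 / 5.2087) ≈ 4896.597.

Q* ≈ 4,897 bottles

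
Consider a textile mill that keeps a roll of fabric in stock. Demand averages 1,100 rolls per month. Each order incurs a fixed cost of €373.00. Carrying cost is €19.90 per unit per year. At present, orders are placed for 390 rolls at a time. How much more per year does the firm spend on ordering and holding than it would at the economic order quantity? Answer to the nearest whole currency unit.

Annual demand D = 1,100 × 12 = 13,200.
EOQ = √(2DS/H) = √(2 × 13,200 × 373 / 19.9) ≈ 703.44.
Cost at Q* = (D/Q*)S + (Q*/2)H = √(2DSH) ≈ €13,998.55.
Cost at Q = 390: (13,200/390)×373 + (390/2)×19.9 = €12,624.62 + €3,880.50 = €16,505.12.
Excess = €16,505.12 − €13,998.55 = €2,506.57.

Extra cost ≈ €2,507 per year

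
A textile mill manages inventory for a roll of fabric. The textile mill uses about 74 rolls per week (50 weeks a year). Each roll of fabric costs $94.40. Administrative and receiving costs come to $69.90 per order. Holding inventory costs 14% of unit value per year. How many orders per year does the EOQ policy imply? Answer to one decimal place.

N ≈ 18.7 orders per year

Annual demand D = 74 × 50 = 3,700.
Holding cost H = 0.14 × $94.40 = $13.2160 per unit per year.
Q* = √(2DS/H) = √(2 × 3,700 × 69.9 / 13.216) ≈ 197.84.
Orders per year = D / Q* = 3,700 / 197.84 ≈ 18.702.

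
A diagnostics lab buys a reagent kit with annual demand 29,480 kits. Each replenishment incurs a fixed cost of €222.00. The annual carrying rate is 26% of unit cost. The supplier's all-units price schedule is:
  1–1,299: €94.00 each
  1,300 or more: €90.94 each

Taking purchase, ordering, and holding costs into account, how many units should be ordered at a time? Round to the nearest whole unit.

Holding cost per unit per year at price C is H = 0.26·C.
Evaluate total cost at each tier's feasible EOQ or, if the EOQ is below the tier, at the tier's minimum quantity.
EOQ at €94.00 = 731.8 (feasible in tier 1): TC = 29,480×€94.00 + (29,480/731.8)×222 + (731.8/2)×0.26×€94.00 = €2,789,005.70.
EOQ at €90.94 = 744.0 < 1300, so use break Q=1300: TC = 29,480×€90.94 + (29,480/1300.0)×222 + (1300.0/2)×0.26×€90.94 = €2,701,314.34.
Lowest total cost is €2,701,314.34 at Q = 1300.0.

Q* ≈ 1,300 kits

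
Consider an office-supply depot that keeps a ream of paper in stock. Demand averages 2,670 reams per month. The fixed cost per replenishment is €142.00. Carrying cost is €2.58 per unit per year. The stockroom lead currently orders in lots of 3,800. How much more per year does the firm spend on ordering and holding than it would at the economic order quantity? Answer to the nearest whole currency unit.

Annual demand D = 2,670 × 12 = 32,040.
EOQ = √(2DS/H) = √(2 × 32,040 × 142 / 2.58) ≈ 1878.00.
Cost at Q* = (D/Q*)S + (Q*/2)H = √(2DSH) ≈ €4,845.24.
Cost at Q = 3,800: (32,040/3,800)×142 + (3,800/2)×2.58 = €1,197.28 + €4,902.00 = €6,099.28.
Excess = €6,099.28 − €4,845.24 = €1,254.04.

Extra cost ≈ €1,254 per year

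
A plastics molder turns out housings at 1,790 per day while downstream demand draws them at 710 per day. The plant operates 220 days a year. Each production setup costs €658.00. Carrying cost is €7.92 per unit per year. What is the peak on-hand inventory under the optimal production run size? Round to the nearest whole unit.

Annual demand D = 710 × 220 = 156,200.
Production build-up factor (1 − d/p) = 1 − 710/1,790 = 0.6034.
Q* = √(2DS / (H(1 − d/p))) = √(2 × 156,200 × 658 / (7.92 × 0.6034)).
= √(205,559,200 / 4.7785) ≈ 6558.741.
Maximum inventory = Q*(1 − d/p) = 6558.741 × 0.6034 ≈ 3957.229.

I_max ≈ 3,957 housings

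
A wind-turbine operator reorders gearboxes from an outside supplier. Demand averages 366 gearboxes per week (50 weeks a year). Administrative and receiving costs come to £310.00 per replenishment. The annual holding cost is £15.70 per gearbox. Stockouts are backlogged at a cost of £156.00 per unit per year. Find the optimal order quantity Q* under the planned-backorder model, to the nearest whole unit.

Q* ≈ 892 gearboxes

Annual demand D = 366 × 50 = 18,300.
With planned backorders, Q* = √(2DS/H) · √((H+B)/B).
√(2DS/H) = √(2 × 18,300 × 310 / 15.7) = 850.103.
√((H+B)/B) = √((15.7+156)/156) = 1.0491.
Q* ≈ 891.855.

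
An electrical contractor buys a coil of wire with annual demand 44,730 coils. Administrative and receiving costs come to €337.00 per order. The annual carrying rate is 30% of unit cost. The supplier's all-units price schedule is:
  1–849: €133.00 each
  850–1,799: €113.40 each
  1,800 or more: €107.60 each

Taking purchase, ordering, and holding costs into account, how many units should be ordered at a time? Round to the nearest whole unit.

Q* ≈ 1,800 coils

Holding cost per unit per year at price C is H = 0.30·C.
For each price level, check whether its EOQ is feasible; otherwise the best quantity at that price is the breakpoint.
Tier 1 (€133.00): EOQ = 869.2 exceeds tier's upper bound 849, so this tier is dominated.
EOQ at €113.40 = 941.4 (feasible in tier 2): TC = 44,730×€113.40 + (44,730/941.4)×337 + (941.4/2)×0.30×€113.40 = €5,104,407.55.
EOQ at €107.60 = 966.4 < 1800, so use break Q=1800: TC = 44,730×€107.60 + (44,730/1800.0)×337 + (1800.0/2)×0.30×€107.60 = €4,850,374.45.
Lowest total cost is €4,850,374.45 at Q = 1800.0.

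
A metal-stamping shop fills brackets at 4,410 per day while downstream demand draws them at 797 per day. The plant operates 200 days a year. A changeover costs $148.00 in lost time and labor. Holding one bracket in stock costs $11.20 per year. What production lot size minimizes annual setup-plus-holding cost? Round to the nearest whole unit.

Annual demand D = 797 × 200 = 159,400.
Production build-up factor (1 − d/p) = 1 − 797/4,410 = 0.8193.
Q* = √(2DS / (H(1 − d/p))) = √(2 × 159,400 × 148 / (11.2 × 0.8193)).
= √(47,182,400 / 9.1759) ≈ 2267.599.

Q* ≈ 2,268 brackets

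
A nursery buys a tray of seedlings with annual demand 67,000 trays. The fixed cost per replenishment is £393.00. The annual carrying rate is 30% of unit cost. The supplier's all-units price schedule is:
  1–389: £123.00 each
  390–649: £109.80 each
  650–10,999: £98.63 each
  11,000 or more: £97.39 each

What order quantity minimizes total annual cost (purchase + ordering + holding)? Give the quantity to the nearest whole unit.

Holding cost per unit per year at price C is H = 0.30·C.
For each price level, check whether its EOQ is feasible; otherwise the best quantity at that price is the breakpoint.
Tier 1 (£123.00): EOQ = 1194.6 exceeds tier's upper bound 389, so this tier is dominated.
Tier 2 (£109.80): EOQ = 1264.4 exceeds tier's upper bound 649, so this tier is dominated.
EOQ at £98.63 = 1334.1 (feasible in tier 3): TC = 67,000×£98.63 + (67,000/1334.1)×393 + (1334.1/2)×0.30×£98.63 = £6,647,684.24.
EOQ at £97.39 = 1342.6 < 11000, so use break Q=11000: TC = 67,000×£97.39 + (67,000/11000.0)×393 + (11000.0/2)×0.30×£97.39 = £6,688,217.23.
Lowest total cost is £6,647,684.24 at Q = 1334.1.

Q* ≈ 1,334 trays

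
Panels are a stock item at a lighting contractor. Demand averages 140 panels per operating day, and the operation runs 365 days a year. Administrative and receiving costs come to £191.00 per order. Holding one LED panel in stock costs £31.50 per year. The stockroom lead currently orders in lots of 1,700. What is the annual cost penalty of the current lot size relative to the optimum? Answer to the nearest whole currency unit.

Extra cost ≈ £7,719 per year

Annual demand D = 140 × 365 = 51,100.
EOQ = √(2DS/H) = √(2 × 51,100 × 191 / 31.5) ≈ 787.20.
Cost at Q* = (D/Q*)S + (Q*/2)H = √(2DSH) ≈ £24,796.90.
Cost at Q = 1,700: (51,100/1,700)×191 + (1,700/2)×31.5 = £5,741.24 + £26,775.00 = £32,516.24.
Excess = £32,516.24 − £24,796.90 = £7,719.33.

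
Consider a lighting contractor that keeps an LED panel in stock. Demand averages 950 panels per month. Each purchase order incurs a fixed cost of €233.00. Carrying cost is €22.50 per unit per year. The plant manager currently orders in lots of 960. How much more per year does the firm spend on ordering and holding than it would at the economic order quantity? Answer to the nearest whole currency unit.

Annual demand D = 950 × 12 = 11,400.
EOQ = √(2DS/H) = √(2 × 11,400 × 233 / 22.5) ≈ 485.91.
Cost at Q* = (D/Q*)S + (Q*/2)H = √(2DSH) ≈ €10,932.93.
Cost at Q = 960: (11,400/960)×233 + (960/2)×22.5 = €2,766.88 + €10,800.00 = €13,566.88.
Excess = €13,566.88 − €10,932.93 = €2,633.94.

Extra cost ≈ €2,634 per year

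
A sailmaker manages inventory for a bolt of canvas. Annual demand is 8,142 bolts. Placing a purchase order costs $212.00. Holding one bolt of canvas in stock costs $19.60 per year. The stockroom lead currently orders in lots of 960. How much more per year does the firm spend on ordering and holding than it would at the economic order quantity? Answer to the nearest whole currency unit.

Extra cost ≈ $2,980 per year

EOQ = √(2DS/H) = √(2 × 8,142 × 212 / 19.6) ≈ 419.68.
Cost at Q* = (D/Q*)S + (Q*/2)H = √(2DSH) ≈ $8,225.77.
Cost at Q = 960: (8,142/960)×212 + (960/2)×19.6 = $1,798.02 + $9,408.00 = $11,206.02.
Excess = $11,206.02 − $8,225.77 = $2,980.26.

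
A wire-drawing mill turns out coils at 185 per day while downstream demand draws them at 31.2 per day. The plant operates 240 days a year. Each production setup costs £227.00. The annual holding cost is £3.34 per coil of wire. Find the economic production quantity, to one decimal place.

Q* ≈ 1,106.5 coils

Annual demand D = 31.2 × 240 = 7,488.
Production build-up factor (1 − d/p) = 1 − 31.2/185 = 0.8314.
Q* = √(2DS / (H(1 − d/p))) = √(2 × 7,488 × 227 / (3.34 × 0.8314)).
= √(3,399,552 / 2.7767) ≈ 1106.484.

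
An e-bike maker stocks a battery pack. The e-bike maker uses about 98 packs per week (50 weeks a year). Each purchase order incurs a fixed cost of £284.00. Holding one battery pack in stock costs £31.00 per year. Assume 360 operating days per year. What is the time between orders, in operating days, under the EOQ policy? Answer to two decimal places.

T ≈ 22.01 days

Annual demand D = 98 × 50 = 4,900.
EOQ = √(2DS/H) = √(2 × 4,900 × 284 / 31) ≈ 299.63.
Cycle time = Q*/D × 360 = 299.63 / 4,900 × 360 ≈ 22.014 days.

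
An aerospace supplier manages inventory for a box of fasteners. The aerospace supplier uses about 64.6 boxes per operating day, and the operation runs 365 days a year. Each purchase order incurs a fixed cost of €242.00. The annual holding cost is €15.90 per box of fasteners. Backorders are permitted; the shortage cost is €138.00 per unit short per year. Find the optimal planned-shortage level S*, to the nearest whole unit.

S* ≈ 92 boxes

Annual demand D = 64.6 × 365 = 23,579.
With planned backorders, Q* = √(2DS/H) · √((H+B)/B).
√(2DS/H) = √(2 × 23,579 × 242 / 15.9) = 847.202.
√((H+B)/B) = √((15.9+138)/138) = 1.0560.
Q* ≈ 894.678.
S* = Q* · H/(H+B) = 894.678 × 15.9/153.9 ≈ 92.433.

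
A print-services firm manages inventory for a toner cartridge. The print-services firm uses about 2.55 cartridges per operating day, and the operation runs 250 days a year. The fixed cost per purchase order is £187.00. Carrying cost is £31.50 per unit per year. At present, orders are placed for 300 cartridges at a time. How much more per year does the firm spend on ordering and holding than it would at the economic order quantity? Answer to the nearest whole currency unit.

Annual demand D = 2.55 × 250 = 637.5.
EOQ = √(2DS/H) = √(2 × 637.5 × 187 / 31.5) ≈ 87.00.
Cost at Q* = (D/Q*)S + (Q*/2)H = √(2DSH) ≈ £2,740.51.
Cost at Q = 300: (637.5/300)×187 + (300/2)×31.5 = £397.38 + £4,725.00 = £5,122.38.
Excess = £5,122.38 − £2,740.51 = £2,381.87.

Extra cost ≈ £2,382 per year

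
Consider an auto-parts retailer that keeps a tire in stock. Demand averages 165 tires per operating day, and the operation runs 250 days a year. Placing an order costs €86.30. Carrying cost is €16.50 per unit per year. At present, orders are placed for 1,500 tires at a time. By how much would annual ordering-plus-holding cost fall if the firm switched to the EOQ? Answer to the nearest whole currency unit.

Extra cost ≈ €3,910 per year

Annual demand D = 165 × 250 = 41,250.
EOQ = √(2DS/H) = √(2 × 41,250 × 86.3 / 16.5) ≈ 656.89.
Cost at Q* = (D/Q*)S + (Q*/2)H = √(2DSH) ≈ €10,838.63.
Cost at Q = 1,500: (41,250/1,500)×86.3 + (1,500/2)×16.5 = €2,373.25 + €12,375.00 = €14,748.25.
Excess = €14,748.25 − €10,838.63 = €3,909.62.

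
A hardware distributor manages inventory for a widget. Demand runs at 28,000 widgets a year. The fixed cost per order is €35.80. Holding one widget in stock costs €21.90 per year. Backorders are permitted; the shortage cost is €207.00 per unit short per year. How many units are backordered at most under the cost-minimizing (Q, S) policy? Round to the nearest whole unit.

S* ≈ 30 widgets

With planned backorders, Q* = √(2DS/H) · √((H+B)/B).
√(2DS/H) = √(2 × 28,000 × 35.8 / 21.9) = 302.561.
√((H+B)/B) = √((21.9+207)/207) = 1.0516.
Q* ≈ 318.164.
S* = Q* · H/(H+B) = 318.164 × 21.9/228.9 ≈ 30.440.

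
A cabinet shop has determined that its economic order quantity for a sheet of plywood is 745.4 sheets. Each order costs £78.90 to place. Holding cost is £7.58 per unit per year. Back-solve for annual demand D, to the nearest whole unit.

Squaring Q* = √(2DS/H) gives Q*² = 2DS/H.
From Q* = √(2DS/H): D = Q*²H / (2S) = 745.4² × 7.58 / (2 × 78.9) = 26689.534.

D ≈ 26,690 sheets per year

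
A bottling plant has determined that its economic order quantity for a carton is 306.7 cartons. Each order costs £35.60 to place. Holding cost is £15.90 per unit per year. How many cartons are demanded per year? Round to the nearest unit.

Squaring Q* = √(2DS/H) gives Q*² = 2DS/H.
From Q* = √(2DS/H): D = Q*²H / (2S) = 306.7² × 15.9 / (2 × 35.6) = 21006.064.

D ≈ 21,006 cartons per year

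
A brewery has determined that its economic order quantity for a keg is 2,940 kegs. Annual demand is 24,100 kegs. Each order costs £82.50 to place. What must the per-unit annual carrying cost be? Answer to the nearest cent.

Squaring Q* = √(2DS/H) gives Q*² = 2DS/H.
From Q* = √(2DS/H): H = 2DS / Q*² = 2 × 24,100 × 82.5 / 2,940² = 0.4601.

H ≈ £0.46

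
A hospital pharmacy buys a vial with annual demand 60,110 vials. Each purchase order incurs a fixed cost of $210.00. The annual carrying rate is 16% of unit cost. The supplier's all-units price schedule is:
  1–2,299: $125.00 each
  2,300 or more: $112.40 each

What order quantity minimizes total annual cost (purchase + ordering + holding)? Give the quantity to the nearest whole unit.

Q* ≈ 2,300 vials

Holding cost per unit per year at price C is H = 0.16·C.
Evaluate total cost at each tier's feasible EOQ or, if the EOQ is below the tier, at the tier's minimum quantity.
EOQ at $125.00 = 1123.5 (feasible in tier 1): TC = 60,110×$125.00 + (60,110/1123.5)×210 + (1123.5/2)×0.16×$125.00 = $7,536,220.51.
EOQ at $112.40 = 1184.8 < 2300, so use break Q=2300: TC = 60,110×$112.40 + (60,110/2300.0)×210 + (2300.0/2)×0.16×$112.40 = $6,782,533.90.
Lowest total cost is $6,782,533.90 at Q = 2300.0.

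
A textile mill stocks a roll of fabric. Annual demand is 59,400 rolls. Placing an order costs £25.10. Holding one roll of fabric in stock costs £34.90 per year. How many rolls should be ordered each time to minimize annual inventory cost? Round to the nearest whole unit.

Q* ≈ 292 rolls

EOQ = √(2DS / H) = √(2 × 59,400 × 25.1 / 34.9).
= √(2,981,880 / 34.9) = √85,440.6877 ≈ 292.302.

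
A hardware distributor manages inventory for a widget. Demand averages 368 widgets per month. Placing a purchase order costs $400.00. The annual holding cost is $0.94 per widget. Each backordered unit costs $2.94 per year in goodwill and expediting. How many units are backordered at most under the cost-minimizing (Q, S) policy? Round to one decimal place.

S* ≈ 539.6 widgets

Annual demand D = 368 × 12 = 4,416.
With planned backorders, Q* = √(2DS/H) · √((H+B)/B).
√(2DS/H) = √(2 × 4,416 × 400 / 0.94) = 1938.633.
√((H+B)/B) = √((0.94+2.94)/2.94) = 1.1488.
Q* ≈ 2227.090.
S* = Q* · H/(H+B) = 2227.090 × 0.94/3.88 ≈ 539.553.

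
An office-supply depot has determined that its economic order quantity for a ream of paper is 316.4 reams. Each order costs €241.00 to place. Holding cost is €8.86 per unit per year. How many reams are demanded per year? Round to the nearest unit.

Squaring Q* = √(2DS/H) gives Q*² = 2DS/H.
From Q* = √(2DS/H): D = Q*²H / (2S) = 316.4² × 8.86 / (2 × 241) = 1840.177.

D ≈ 1,840 reams per year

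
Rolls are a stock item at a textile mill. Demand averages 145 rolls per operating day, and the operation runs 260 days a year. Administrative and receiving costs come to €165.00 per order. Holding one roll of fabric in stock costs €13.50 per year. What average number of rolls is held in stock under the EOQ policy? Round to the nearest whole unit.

Annual demand D = 145 × 260 = 37,700.
Q* = √(2DS/H) = √(2 × 37,700 × 165 / 13.5) ≈ 959.98.
Average inventory = Q*/2 ≈ 959.98 / 2 = 479.988.

Average inventory ≈ 480 rolls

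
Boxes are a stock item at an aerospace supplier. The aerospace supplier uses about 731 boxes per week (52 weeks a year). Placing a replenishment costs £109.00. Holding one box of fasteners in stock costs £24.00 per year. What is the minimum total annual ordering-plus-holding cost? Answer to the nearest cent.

TC* ≈ £14,102.44

Annual demand D = 731 × 52 = 38,012.
Q* = √(2DS/H) = √(2 × 38,012 × 109 / 24) ≈ 587.60.
At Q*, ordering cost (D/Q*)S equals holding cost (Q*/2)H, each = √(DSH/2).
Minimum total = √(2DSH) = √(2 × 38,012 × 109 × 24) ≈ 14102.439.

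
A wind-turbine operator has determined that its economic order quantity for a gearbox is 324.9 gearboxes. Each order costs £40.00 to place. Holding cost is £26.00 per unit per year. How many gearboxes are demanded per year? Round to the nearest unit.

The basic EOQ model gives Q* = √(2DS/H); rearrange for the unknown.
From Q* = √(2DS/H): D = Q*²H / (2S) = 324.9² × 26 / (2 × 40) = 34307.003.

D ≈ 34,307 gearboxes per year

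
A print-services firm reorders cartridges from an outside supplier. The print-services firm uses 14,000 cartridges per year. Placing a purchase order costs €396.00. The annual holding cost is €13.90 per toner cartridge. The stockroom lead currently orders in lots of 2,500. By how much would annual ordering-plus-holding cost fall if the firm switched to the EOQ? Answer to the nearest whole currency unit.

EOQ = √(2DS/H) = √(2 × 14,000 × 396 / 13.9) ≈ 893.14.
Cost at Q* = (D/Q*)S + (Q*/2)H = √(2DSH) ≈ €12,414.64.
Cost at Q = 2,500: (14,000/2,500)×396 + (2,500/2)×13.9 = €2,217.60 + €17,375.00 = €19,592.60.
Excess = €19,592.60 − €12,414.64 = €7,177.96.

Extra cost ≈ €7,178 per year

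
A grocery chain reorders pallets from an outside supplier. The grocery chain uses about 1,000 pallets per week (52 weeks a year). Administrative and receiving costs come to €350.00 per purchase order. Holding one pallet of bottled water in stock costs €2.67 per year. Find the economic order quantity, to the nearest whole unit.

Annual demand D = 1,000 × 52 = 52,000.
EOQ = √(2DS / H) = √(2 × 52,000 × 350 / 2.67).
= √(36,400,000 / 2.67) = √13,632,958.8015 ≈ 3692.284.

Q* ≈ 3,692 pallets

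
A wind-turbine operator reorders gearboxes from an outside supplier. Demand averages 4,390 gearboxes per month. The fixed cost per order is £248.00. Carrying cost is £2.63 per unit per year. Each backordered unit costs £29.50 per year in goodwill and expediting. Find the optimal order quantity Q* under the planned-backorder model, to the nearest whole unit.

Q* ≈ 3,290 gearboxes

Annual demand D = 4,390 × 12 = 52,680.
With planned backorders, Q* = √(2DS/H) · √((H+B)/B).
√(2DS/H) = √(2 × 52,680 × 248 / 2.63) = 3151.997.
√((H+B)/B) = √((2.63+29.5)/29.5) = 1.0436.
Q* ≈ 3289.502.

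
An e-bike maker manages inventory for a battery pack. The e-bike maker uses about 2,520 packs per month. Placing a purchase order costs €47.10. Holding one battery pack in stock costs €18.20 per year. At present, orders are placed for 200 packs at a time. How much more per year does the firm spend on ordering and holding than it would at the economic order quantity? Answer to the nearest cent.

Extra cost ≈ €1,741.20 per year

Annual demand D = 2,520 × 12 = 30,240.
EOQ = √(2DS/H) = √(2 × 30,240 × 47.1 / 18.2) ≈ 395.62.
Cost at Q* = (D/Q*)S + (Q*/2)H = √(2DSH) ≈ €7,200.32.
Cost at Q = 200: (30,240/200)×47.1 + (200/2)×18.2 = €7,121.52 + €1,820.00 = €8,941.52.
Excess = €8,941.52 − €7,200.32 = €1,741.20.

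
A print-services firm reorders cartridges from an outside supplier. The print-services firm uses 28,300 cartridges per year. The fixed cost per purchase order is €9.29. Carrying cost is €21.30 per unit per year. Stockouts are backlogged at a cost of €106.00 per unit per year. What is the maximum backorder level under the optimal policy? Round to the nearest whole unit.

With planned backorders, Q* = √(2DS/H) · √((H+B)/B).
√(2DS/H) = √(2 × 28,300 × 9.29 / 21.3) = 157.118.
√((H+B)/B) = √((21.3+106)/106) = 1.0959.
Q* ≈ 172.182.
S* = Q* · H/(H+B) = 172.182 × 21.3/127.3 ≈ 28.810.

S* ≈ 29 cartridges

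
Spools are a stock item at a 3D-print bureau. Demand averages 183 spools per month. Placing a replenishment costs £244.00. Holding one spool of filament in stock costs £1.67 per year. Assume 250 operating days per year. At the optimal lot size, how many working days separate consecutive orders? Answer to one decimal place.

T ≈ 91.2 days

Annual demand D = 183 × 12 = 2,196.
Q* = √(2DS/H) = √(2 × 2,196 × 244 / 1.67) ≈ 801.07.
Cycle time = Q*/D × 250 = 801.07 / 2,196 × 250 ≈ 91.196 days.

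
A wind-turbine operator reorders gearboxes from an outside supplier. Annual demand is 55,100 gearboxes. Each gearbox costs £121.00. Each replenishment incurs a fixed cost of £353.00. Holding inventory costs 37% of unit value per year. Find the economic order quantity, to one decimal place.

Q* ≈ 932.1 gearboxes

Holding cost H = 0.37 × £121.00 = £44.7700 per unit per year.
EOQ = √(2DS / H) = √(2 × 55,100 × 353 / 44.77).
= √(38,900,600 / 44.77) = √868,898.8162 ≈ 932.147.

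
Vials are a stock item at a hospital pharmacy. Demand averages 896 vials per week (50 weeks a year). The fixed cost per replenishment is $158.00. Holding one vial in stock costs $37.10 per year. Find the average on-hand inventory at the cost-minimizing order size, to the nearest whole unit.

Annual demand D = 896 × 50 = 44,800.
The optimal lot size = √(2DS/H) = √(2 × 44,800 × 158 / 37.1) ≈ 617.73.
Average inventory = Q*/2 ≈ 617.73 / 2 = 308.863.

Average inventory ≈ 309 vials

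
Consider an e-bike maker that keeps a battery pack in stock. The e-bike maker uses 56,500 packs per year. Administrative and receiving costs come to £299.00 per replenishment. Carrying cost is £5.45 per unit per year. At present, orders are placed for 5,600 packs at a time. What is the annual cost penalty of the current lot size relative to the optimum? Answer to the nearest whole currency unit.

EOQ = √(2DS/H) = √(2 × 56,500 × 299 / 5.45) ≈ 2489.87.
Cost at Q* = (D/Q*)S + (Q*/2)H = √(2DSH) ≈ £13,569.79.
Cost at Q = 5,600: (56,500/5,600)×299 + (5,600/2)×5.45 = £3,016.70 + £15,260.00 = £18,276.70.
Excess = £18,276.70 − £13,569.79 = £4,706.91.

Extra cost ≈ £4,707 per year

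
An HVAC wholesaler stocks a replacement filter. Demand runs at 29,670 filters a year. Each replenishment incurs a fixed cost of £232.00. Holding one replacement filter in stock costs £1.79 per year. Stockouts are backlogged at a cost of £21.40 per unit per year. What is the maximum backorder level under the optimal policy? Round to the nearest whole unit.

With planned backorders, Q* = √(2DS/H) · √((H+B)/B).
√(2DS/H) = √(2 × 29,670 × 232 / 1.79) = 2773.264.
√((H+B)/B) = √((1.79+21.4)/21.4) = 1.0410.
Q* ≈ 2886.920.
S* = Q* · H/(H+B) = 2886.920 × 1.79/23.19 ≈ 222.837.

S* ≈ 223 filters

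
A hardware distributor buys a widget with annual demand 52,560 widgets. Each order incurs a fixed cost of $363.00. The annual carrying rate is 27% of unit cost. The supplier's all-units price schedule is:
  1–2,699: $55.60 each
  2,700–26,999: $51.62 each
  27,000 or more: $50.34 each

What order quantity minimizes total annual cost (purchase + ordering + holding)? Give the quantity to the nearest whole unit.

Q* ≈ 2,700 widgets

Holding cost per unit per year at price C is H = 0.27·C.
Evaluate total cost at each tier's feasible EOQ or, if the EOQ is below the tier, at the tier's minimum quantity.
EOQ at $55.60 = 1594.3 (feasible in tier 1): TC = 52,560×$55.60 + (52,560/1594.3)×363 + (1594.3/2)×0.27×$55.60 = $2,946,270.00.
EOQ at $51.62 = 1654.6 < 2700, so use break Q=2700: TC = 52,560×$51.62 + (52,560/2700.0)×363 + (2700.0/2)×0.27×$51.62 = $2,739,029.09.
EOQ at $50.34 = 1675.6 < 27000, so use break Q=27000: TC = 52,560×$50.34 + (52,560/27000.0)×363 + (27000.0/2)×0.27×$50.34 = $2,830,066.34.
Lowest total cost is $2,739,029.09 at Q = 2700.0.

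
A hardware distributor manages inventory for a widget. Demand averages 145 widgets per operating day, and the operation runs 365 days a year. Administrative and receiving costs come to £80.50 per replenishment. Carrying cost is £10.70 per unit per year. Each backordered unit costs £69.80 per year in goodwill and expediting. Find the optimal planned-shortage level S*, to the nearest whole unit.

S* ≈ 127 widgets

Annual demand D = 145 × 365 = 52,925.
With planned backorders, Q* = √(2DS/H) · √((H+B)/B).
√(2DS/H) = √(2 × 52,925 × 80.5 / 10.7) = 892.383.
√((H+B)/B) = √((10.7+69.8)/69.8) = 1.0739.
Q* ≈ 958.345.
S* = Q* · H/(H+B) = 958.345 × 10.7/80.5 ≈ 127.382.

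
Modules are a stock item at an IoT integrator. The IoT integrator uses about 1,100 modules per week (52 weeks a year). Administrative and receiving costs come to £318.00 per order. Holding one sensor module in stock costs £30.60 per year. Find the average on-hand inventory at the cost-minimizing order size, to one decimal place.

Average inventory ≈ 545.2 modules

Annual demand D = 1,100 × 52 = 57,200.
The optimal lot size = √(2DS/H) = √(2 × 57,200 × 318 / 30.6) ≈ 1090.35.
Average inventory = Q*/2 ≈ 1090.35 / 2 = 545.175.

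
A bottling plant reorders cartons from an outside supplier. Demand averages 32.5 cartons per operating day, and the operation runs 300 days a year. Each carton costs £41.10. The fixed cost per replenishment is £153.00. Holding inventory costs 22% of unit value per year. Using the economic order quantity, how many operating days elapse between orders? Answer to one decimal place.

T ≈ 17.7 days

Annual demand D = 32.5 × 300 = 9,750.
Holding cost H = 0.22 × £41.10 = £9.0420 per unit per year.
EOQ = √(2DS/H) = √(2 × 9,750 × 153 / 9.042) ≈ 574.42.
Cycle time = Q*/D × 300 = 574.42 / 9,750 × 300 ≈ 17.675 days.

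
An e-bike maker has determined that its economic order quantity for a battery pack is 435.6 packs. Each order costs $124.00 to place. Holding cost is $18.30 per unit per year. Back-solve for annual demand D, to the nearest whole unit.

D ≈ 14,002 packs per year

Squaring Q* = √(2DS/H) gives Q*² = 2DS/H.
From Q* = √(2DS/H): D = Q*²H / (2S) = 435.6² × 18.3 / (2 × 124) = 14001.519.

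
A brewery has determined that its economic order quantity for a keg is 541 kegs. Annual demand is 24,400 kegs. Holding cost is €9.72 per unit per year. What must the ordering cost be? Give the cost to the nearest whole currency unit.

Invert the EOQ relation Q*² = 2DS/H.
From Q* = √(2DS/H): S = Q*²H / (2D) = 541² × 9.72 / (2 × 24,400) = 58.2963.

S ≈ €58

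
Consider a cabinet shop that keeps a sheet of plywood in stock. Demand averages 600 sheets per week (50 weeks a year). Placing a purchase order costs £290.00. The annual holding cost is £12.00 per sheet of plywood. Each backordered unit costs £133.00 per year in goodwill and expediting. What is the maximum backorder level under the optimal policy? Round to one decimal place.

S* ≈ 104.1 sheets

Annual demand D = 600 × 50 = 30,000.
With planned backorders, Q* = √(2DS/H) · √((H+B)/B).
√(2DS/H) = √(2 × 30,000 × 290 / 12) = 1204.159.
√((H+B)/B) = √((12+133)/133) = 1.0441.
Q* ≈ 1257.309.
S* = Q* · H/(H+B) = 1257.309 × 12/145 ≈ 104.053.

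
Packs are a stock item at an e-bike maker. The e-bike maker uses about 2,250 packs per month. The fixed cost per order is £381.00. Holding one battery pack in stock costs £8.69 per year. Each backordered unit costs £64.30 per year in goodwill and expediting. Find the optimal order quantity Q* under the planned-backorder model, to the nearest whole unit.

Q* ≈ 1,639 packs

Annual demand D = 2,250 × 12 = 27,000.
With planned backorders, Q* = √(2DS/H) · √((H+B)/B).
√(2DS/H) = √(2 × 27,000 × 381 / 8.69) = 1538.684.
√((H+B)/B) = √((8.69+64.3)/64.3) = 1.0654.
Q* ≈ 1639.365.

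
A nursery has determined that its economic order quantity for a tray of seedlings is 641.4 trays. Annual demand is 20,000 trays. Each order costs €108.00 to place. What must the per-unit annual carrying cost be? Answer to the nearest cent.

The basic EOQ model gives Q* = √(2DS/H); rearrange for the unknown.
From Q* = √(2DS/H): H = 2DS / Q*² = 2 × 20,000 × 108 / 641.4² = 10.5009.

H ≈ €10.50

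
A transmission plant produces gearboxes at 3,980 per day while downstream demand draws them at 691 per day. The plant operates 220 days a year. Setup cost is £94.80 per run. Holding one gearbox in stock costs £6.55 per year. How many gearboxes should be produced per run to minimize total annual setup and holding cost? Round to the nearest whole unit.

Q* ≈ 2,308 gearboxes

Annual demand D = 691 × 220 = 152,020.
Production build-up factor (1 − d/p) = 1 − 691/3,980 = 0.8264.
Q* = √(2DS / (H(1 − d/p))) = √(2 × 152,020 × 94.8 / (6.55 × 0.8264)).
= √(28,822,992 / 5.4128) ≈ 2307.589.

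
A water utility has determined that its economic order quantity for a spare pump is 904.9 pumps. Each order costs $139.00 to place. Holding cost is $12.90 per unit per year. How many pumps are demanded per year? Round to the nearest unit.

Squaring Q* = √(2DS/H) gives Q*² = 2DS/H.
From Q* = √(2DS/H): D = Q*²H / (2S) = 904.9² × 12.9 / (2 × 139) = 37996.718.

D ≈ 37,997 pumps per year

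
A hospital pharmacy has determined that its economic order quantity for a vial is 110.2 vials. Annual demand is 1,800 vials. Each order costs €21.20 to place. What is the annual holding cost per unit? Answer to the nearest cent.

Invert the EOQ relation Q*² = 2DS/H.
From Q* = √(2DS/H): H = 2DS / Q*² = 2 × 1,800 × 21.2 / 110.2² = 6.2846.

H ≈ €6.28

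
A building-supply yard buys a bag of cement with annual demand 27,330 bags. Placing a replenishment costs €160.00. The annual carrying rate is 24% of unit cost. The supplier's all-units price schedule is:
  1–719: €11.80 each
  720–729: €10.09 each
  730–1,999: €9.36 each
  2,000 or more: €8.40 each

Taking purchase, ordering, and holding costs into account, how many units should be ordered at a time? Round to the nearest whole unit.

Q* ≈ 2,083 bags

Holding cost per unit per year at price C is H = 0.24·C.
For each price level, check whether its EOQ is feasible; otherwise the best quantity at that price is the breakpoint.
Tier 1 (€11.80): EOQ = 1757.3 exceeds tier's upper bound 719, so this tier is dominated.
Tier 2 (€10.09): EOQ = 1900.4 exceeds tier's upper bound 729, so this tier is dominated.
EOQ at €9.36 = 1973.1 (feasible in tier 3): TC = 27,330×€9.36 + (27,330/1973.1)×160 + (1973.1/2)×0.24×€9.36 = €260,241.19.
EOQ at €8.40 = 2082.8 (feasible in tier 4): TC = 27,330×€8.40 + (27,330/2082.8)×160 + (2082.8/2)×0.24×€8.40 = €233,770.94.
Lowest total cost is €233,770.94 at Q = 2082.8.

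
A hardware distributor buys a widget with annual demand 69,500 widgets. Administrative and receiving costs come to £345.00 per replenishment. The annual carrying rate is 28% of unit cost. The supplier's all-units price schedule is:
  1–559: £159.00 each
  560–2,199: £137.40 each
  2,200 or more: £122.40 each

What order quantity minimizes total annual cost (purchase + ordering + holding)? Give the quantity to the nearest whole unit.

Holding cost per unit per year at price C is H = 0.28·C.
Candidates are each tier's EOQ (if it falls in that tier) and each price-break quantity.
Tier 1 (£159.00): EOQ = 1037.9 exceeds tier's upper bound 559, so this tier is dominated.
EOQ at £137.40 = 1116.5 (feasible in tier 2): TC = 69,500×£137.40 + (69,500/1116.5)×345 + (1116.5/2)×0.28×£137.40 = £9,592,252.59.
EOQ at £122.40 = 1182.9 < 2200, so use break Q=2200: TC = 69,500×£122.40 + (69,500/2200.0)×345 + (2200.0/2)×0.28×£122.40 = £8,555,398.06.
Lowest total cost is £8,555,398.06 at Q = 2200.0.

Q* ≈ 2,200 widgets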